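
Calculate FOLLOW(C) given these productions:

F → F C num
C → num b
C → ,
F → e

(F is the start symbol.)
{ 'num' }

In F → F C num: C is followed by num, add FIRST(num) \ {ε} = { 'num' }

Taking the union: FOLLOW(C) = { 'num' }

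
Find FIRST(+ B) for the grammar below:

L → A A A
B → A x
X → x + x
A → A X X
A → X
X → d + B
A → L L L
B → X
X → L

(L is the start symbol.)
{ '+' }

To compute FIRST(+ B), process the symbols left to right:
Symbol + is a terminal. Add '+' and stop.
FIRST(+ B) = { '+' }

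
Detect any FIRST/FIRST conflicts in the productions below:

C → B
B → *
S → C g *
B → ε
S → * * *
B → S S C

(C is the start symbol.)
A FIRST/FIRST conflict occurs when two productions N → α and N → β for the same non-terminal have FIRST(α) ∩ FIRST(β) ≠ ∅ (with ε ∈ FIRST of a nullable right-hand side, so two nullable alternatives also conflict).

FIRST sets of the non-terminals at (or reachable through a nullable prefix from) the front of some alternative:
  FIRST(S) = { '*', 'g' }
  FIRST(C) = { '*', 'g', ε }

Productions for B:
  B → *: FIRST = { '*' }
  B → ε: FIRST = { ε }
  B → S S C: FIRST = { '*', 'g' }
Productions for S:
  S → C g *: FIRST = { '*', 'g' }
  S → * * *: FIRST = { '*' }
C has only one production, so no FIRST/FIRST conflict is possible there.

Conflict for B: B → * and B → S S C
  Overlap: { '*' }
Conflict for S: S → C g * and S → * * *
  Overlap: { '*' }

Answer: Yes. B → '*' / B → S S C on { '*' }; S → C g '*' / S → '*' '*' '*' on { '*' }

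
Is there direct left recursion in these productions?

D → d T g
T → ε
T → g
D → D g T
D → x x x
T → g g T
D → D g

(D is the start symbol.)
D → d T g: starts with d
T → ε: starts with ε
T → g: starts with g
D → D g T: LEFT RECURSIVE (starts with D)
D → x x x: starts with x
T → g g T: starts with g
D → D g: LEFT RECURSIVE (starts with D)

The grammar has direct left recursion on: D.

Answer: Yes, D is left-recursive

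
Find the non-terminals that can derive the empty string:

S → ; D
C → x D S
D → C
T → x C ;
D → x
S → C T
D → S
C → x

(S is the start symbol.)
A non-terminal is nullable if it can derive ε (the empty string): either it has an ε-production, or it has a production whose right-hand side consists entirely of nullable non-terminals.

There are no ε-productions, so no non-terminal can derive ε.
No non-terminals are nullable.

Answer: None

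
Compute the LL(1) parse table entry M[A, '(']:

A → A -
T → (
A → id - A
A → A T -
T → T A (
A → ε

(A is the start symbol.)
A → A -, A → A T -, A → ε

To find M[A, '('], we find productions for A where '(' is in the predict set (PREDICT(N → α) = (FIRST(α) \ {ε}) ∪ (FOLLOW(N) if α ⇒* ε)).

Relevant sets:
  FIRST(A) = { '(', '-', 'id', ε }
  FIRST(T) = { '(' }
  FOLLOW(A) = { $, '(', '-' }

A → A -: PREDICT = { '(', '-', 'id' }
  '(' is in predict set, so this production goes in M[A, '(']
A → id - A: PREDICT = { 'id' }
A → A T -: PREDICT = { '(', '-', 'id' }
  '(' is in predict set, so this production goes in M[A, '(']
A → ε: PREDICT = { $, '(', '-' }
  '(' is in predict set, so this production goes in M[A, '(']

M[A, '('] = A → A -, A → A T -, A → ε  (a multiply-defined cell — the grammar is not LL(1))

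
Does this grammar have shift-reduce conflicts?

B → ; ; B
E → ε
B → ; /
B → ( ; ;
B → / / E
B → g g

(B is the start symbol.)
No shift-reduce conflicts

Augment with B' → B and build the canonical LR(0) collection (I0 = CLOSURE({[B' → . B]}), then GOTO on every symbol after a dot until no new states appear). It has 14 states:
  I0: { [B → . ( ; ;], [B → . / / E], [B → . ; /], [B → . ; ; B], [B → . g g], [B' → . B] }  — shift
  I1: { [B → ( . ; ;] }  — shift
  I2: { [B → / . / E] }  — shift
  I3: { [B → ; . /], [B → ; . ; B] }  — shift
  I4: { [B' → B .] }  — accept
  I5: { [B → g . g] }  — shift
  I6: { [B → g g .] }  — reduce
  I7: { [B → ; / .] }  — reduce
  I8: { [B → . ( ; ;], [B → . / / E], [B → . ; /], [B → . ; ; B], [B → . g g], [B → ; ; . B] }  — shift
  I9: { [B → ; ; B .] }  — reduce
  I10: { [B → / / . E], [E → .] }  — reduce
  I11: { [B → / / E .] }  — reduce
  I12: { [B → ( ; . ;] }  — shift
  I13: { [B → ( ; ; .] }  — reduce

No state contains both a complete item and a shift item.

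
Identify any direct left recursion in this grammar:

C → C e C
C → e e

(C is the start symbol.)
Yes, C is left-recursive

Direct left recursion occurs when N → N α for some non-terminal N (the right-hand side begins with the left-hand side itself).

C → C e C: LEFT RECURSIVE (starts with C)
C → e e: starts with e

The grammar has direct left recursion on: C.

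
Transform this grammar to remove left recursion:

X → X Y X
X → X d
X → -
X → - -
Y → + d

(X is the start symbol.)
X → - X'
X → - - X'
X' → Y X X'
X' → d X'
X' → ε
Y → + d

X is directly left-recursive. The standard transformation for
  A → A α₁ | ... | A α_m | β₁ | ... | β_n
is
  A  → β₁ A' | ... | β_n A'
  A' → α₁ A' | ... | α_m A' | ε

X → - becomes X → - X'
X → - - becomes X → - - X'
X → X Y X becomes X' → Y X X'
X → X d becomes X' → d X'
Add X' → ε

Productions for other non-terminals are unchanged:
  Y → + d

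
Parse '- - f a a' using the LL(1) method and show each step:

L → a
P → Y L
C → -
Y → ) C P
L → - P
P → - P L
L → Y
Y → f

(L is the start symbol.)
LL(1) parsing maintains a stack (initially the start symbol over $) and the input. At each step: if the stack top is a terminal, match it against the current input token; if it is a non-terminal N, replace it with the RHS of M[N, lookahead] (the unique production whose predict set contains the lookahead).

Stack is shown with the top on the left.

Stack    Input        Action
----------------------------
L $      - - f a a $  output L → - P
- P $    - - f a a $  match '-'
P $      - f a a $    output P → - P L
- P L $  - f a a $    match '-'
P L $    f a a $      output P → Y L
Y L L $  f a a $      output Y → f
f L L $  f a a $      match 'f'
L L $    a a $        output L → a
a L $    a a $        match 'a'
L $      a $          output L → a
a $      a $          match 'a'
$        $            accept

The string is accepted.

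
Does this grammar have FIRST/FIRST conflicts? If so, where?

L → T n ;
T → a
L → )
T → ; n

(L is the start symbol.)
A FIRST/FIRST conflict occurs when two productions N → α and N → β for the same non-terminal have FIRST(α) ∩ FIRST(β) ≠ ∅ (with ε ∈ FIRST of a nullable right-hand side, so two nullable alternatives also conflict).

FIRST sets of the non-terminals at (or reachable through a nullable prefix from) the front of some alternative:
  FIRST(T) = { ';', 'a' }

Productions for L:
  L → T n ;: FIRST = { ';', 'a' }
  L → ): FIRST = { ')' }
Productions for T:
  T → a: FIRST = { 'a' }
  T → ; n: FIRST = { ';' }

All alternatives of each non-terminal have pairwise disjoint FIRST sets.

Answer: No FIRST/FIRST conflicts.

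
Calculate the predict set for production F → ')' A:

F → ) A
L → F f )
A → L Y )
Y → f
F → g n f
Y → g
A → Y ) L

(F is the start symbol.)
PREDICT(F → ')' A) = (FIRST(RHS) \ {ε}) ∪ (FOLLOW(F) if ε ∈ FIRST(RHS), i.e. RHS ⇒* ε)
FIRST(')' A) = { ')' }
ε ∉ FIRST(')' A), so FOLLOW(F) is not added.
PREDICT(F → ')' A) = { ')' }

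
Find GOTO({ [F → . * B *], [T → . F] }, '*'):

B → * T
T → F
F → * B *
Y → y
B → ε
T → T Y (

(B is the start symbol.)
{ [B → . * T], [B → .], [F → * . B *] }

GOTO(I, '*') = CLOSURE({ [A → αX.β] : [A → α.Xβ] ∈ I, X = '*' })

Items with dot before '*', with the dot advanced:
  [F → . * B *] → [F → * . B *]
Closure of the advanced items:
  [F → * . B *] has the dot before B: add [B → . * T], [B → .]

GOTO = { [B → . * T], [B → .], [F → * . B *] }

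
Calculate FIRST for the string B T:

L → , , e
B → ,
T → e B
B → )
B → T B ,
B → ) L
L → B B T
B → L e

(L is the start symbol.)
FIRST sets of the non-terminals involved (from the grammar, by fixed-point iteration):
  FIRST(B) = { ')', ',', 'e' }

To compute FIRST(B T), process the symbols left to right:
Symbol B is a non-terminal. Add FIRST(B) \ {ε} = { ')', ',', 'e' }
B is not nullable (ε ∉ FIRST(B)), so stop here.
FIRST(B T) = { ')', ',', 'e' }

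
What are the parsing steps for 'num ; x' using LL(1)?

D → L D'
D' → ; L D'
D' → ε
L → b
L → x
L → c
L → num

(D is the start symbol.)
LL(1) parsing maintains a stack (initially the start symbol over $) and the input. At each step: if the stack top is a terminal, match it against the current input token; if it is a non-terminal N, replace it with the RHS of M[N, lookahead] (the unique production whose predict set contains the lookahead).

Stack is shown with the top on the left.

Stack     Input      Action
---------------------------
D $       num ; x $  output D → L D'
L D' $    num ; x $  output L → num
num D' $  num ; x $  match 'num'
D' $      ; x $      output D' → ; L D'
; L D' $  ; x $      match ';'
L D' $    x $        output L → x
x D' $    x $        match 'x'
D' $      $          output D' → ε
$         $          accept

The string is accepted.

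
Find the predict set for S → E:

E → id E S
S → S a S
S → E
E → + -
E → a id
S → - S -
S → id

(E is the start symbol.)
{ '+', 'a', 'id' }

PREDICT(S → E) = (FIRST(RHS) \ {ε}) ∪ (FOLLOW(S) if ε ∈ FIRST(RHS), i.e. RHS ⇒* ε)
FIRST(E) = { '+', 'a', 'id' }
FIRST(E) = { '+', 'a', 'id' }
ε ∉ FIRST(E), so FOLLOW(S) is not added.
PREDICT(S → E) = { '+', 'a', 'id' }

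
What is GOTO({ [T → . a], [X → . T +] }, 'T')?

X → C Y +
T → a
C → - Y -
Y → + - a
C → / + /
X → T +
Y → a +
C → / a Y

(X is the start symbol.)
GOTO(I, 'T') = CLOSURE({ [A → αX.β] : [A → α.Xβ] ∈ I, X = 'T' })

Items with dot before 'T', with the dot advanced:
  [X → . T +] → [X → T . +]
Closure adds nothing (no advanced item has the dot before a non-terminal).

GOTO = { [X → T . +] }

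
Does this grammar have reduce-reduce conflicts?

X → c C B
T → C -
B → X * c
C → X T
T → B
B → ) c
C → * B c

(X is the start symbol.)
No reduce-reduce conflicts

A reduce-reduce conflict occurs when an LR(0) state has two complete items [A → α .] and [B → β .] — both call for a reduction, and with no lookahead the parser cannot choose between them.

Augment with X' → X and build the canonical LR(0) collection (I0 = CLOSURE({[X' → . X]}), then GOTO on every symbol after a dot until no new states appear). It has 21 states:
  I0: { [X → . c C B], [X' → . X] }  — shift
  I1: { [X' → X .] }  — accept
  I2: { [C → . * B c], [C → . X T], [X → . c C B], [X → c . C B] }  — shift
  I3: { [B → . ) c], [B → . X * c], [C → * . B c], [X → . c C B] }  — shift
  I4: { [B → . ) c], [B → . X * c], [X → . c C B], [X → c C . B] }  — shift
  I5: { [B → . ) c], [B → . X * c], [C → . * B c], [C → . X T], [C → X . T], [T → . B], [T → . C -], [X → . c C B] }  — shift
  I6: { [B → ) . c] }  — shift
  I7: { [T → B .] }  — reduce
  I8: { [T → C . -] }  — shift
  I9: { [C → X T .] }  — reduce
  I10: { [B → . ) c], [B → . X * c], [B → X . * c], [C → . * B c], [C → . X T], [C → X . T], [T → . B], [T → . C -], [X → . c C B] }  — shift
  I11: { [B → . ) c], [B → . X * c], [B → X * . c], [C → * . B c], [X → . c C B] }  — shift
  I12: { [C → * B . c] }  — shift
  I13: { [B → X . * c] }  — shift
  I14: { [B → X * c .], [C → . * B c], [C → . X T], [X → . c C B], [X → c . C B] }  — shift, reduce
  I15: { [B → X * . c] }  — shift
  I16: { [B → X * c .] }  — reduce
  I17: { [C → * B c .] }  — reduce
  I18: { [T → C - .] }  — reduce
  I19: { [B → ) c .] }  — reduce
  I20: { [X → c C B .] }  — reduce

No state contains more than one complete item.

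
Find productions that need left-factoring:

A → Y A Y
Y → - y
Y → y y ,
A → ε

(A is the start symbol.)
Left-factoring is needed when two productions for the same non-terminal
share a common prefix on the right-hand side.

Productions for A:
  A → Y A Y
  A → ε
Productions for Y:
  Y → - y
  Y → y y ,

No common prefixes found.

Answer: No, left-factoring is not needed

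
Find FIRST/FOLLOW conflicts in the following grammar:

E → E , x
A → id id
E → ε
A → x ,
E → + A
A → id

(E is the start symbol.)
Yes. E → E ',' x with FOLLOW(E) on { ',' }

Nullable non-terminals: E.
FIRST sets used below: FIRST(E) = { '+', ',', ε }

E: nullable alternative(s) E → ε; FOLLOW(E) = { $, ',' }
  E → E , x: FIRST \ {ε} = { '+', ',' } — overlaps FOLLOW(E) on { ',' }: CONFLICT
  E → ε: FIRST \ {ε} = { } — this is the only nullable alternative, skip
  E → + A: FIRST \ {ε} = { '+' } — disjoint from FOLLOW(E)

A has no nullable alternative, so no FIRST/FOLLOW check is needed there.

So the grammar has 1 FIRST/FOLLOW conflict (marked CONFLICT above).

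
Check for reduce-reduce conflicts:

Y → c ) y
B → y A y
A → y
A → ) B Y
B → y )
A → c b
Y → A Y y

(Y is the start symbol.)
Augment with Y' → Y and build the canonical LR(0) collection (I0 = CLOSURE({[Y' → . Y]}), then GOTO on every symbol after a dot until no new states appear). It has 18 states:
  I0: { [A → . ) B Y], [A → . c b], [A → . y], [Y → . A Y y], [Y → . c ) y], [Y' → . Y] }  — shift
  I1: { [A → ) . B Y], [B → . y )], [B → . y A y] }  — shift
  I2: { [A → . ) B Y], [A → . c b], [A → . y], [Y → . A Y y], [Y → . c ) y], [Y → A . Y y] }  — shift
  I3: { [Y' → Y .] }  — accept
  I4: { [A → c . b], [Y → c . ) y] }  — shift
  I5: { [A → y .] }  — reduce
  I6: { [Y → c ) . y] }  — shift
  I7: { [A → c b .] }  — reduce
  I8: { [Y → c ) y .] }  — reduce
  I9: { [Y → A Y . y] }  — shift
  I10: { [Y → A Y y .] }  — reduce
  I11: { [A → ) B . Y], [A → . ) B Y], [A → . c b], [A → . y], [Y → . A Y y], [Y → . c ) y] }  — shift
  I12: { [A → . ) B Y], [A → . c b], [A → . y], [B → y . )], [B → y . A y] }  — shift
  I13: { [A → ) . B Y], [B → . y )], [B → . y A y], [B → y ) .] }  — shift, reduce
  I14: { [B → y A . y] }  — shift
  I15: { [A → c . b] }  — shift
  I16: { [B → y A y .] }  — reduce
  I17: { [A → ) B Y .] }  — reduce

No state contains more than one complete item.

Answer: No reduce-reduce conflicts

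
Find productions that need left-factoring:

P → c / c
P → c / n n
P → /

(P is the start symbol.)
Yes, P has productions with common prefix 'c /'

Left-factoring is needed when two productions for the same non-terminal
share a common prefix on the right-hand side.

Productions for P:
  P → c / c
  P → c / n n
  P → /

Found common prefix 'c /' in productions for P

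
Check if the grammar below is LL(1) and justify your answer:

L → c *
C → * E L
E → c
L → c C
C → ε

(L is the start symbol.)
No. Predict set conflict for L: { 'c' }

A grammar is LL(1) if for each non-terminal N with multiple productions, the predict sets of those productions are pairwise disjoint, where PREDICT(N → α) = (FIRST(α) \ {ε}) ∪ (FOLLOW(N) if α ⇒* ε).

Relevant sets:
  FOLLOW(C) = { $ }

For L:
  PREDICT(L → c '*') = { 'c' }
  PREDICT(L → c C) = { 'c' }
For C:
  PREDICT(C → '*' E L) = { '*' }
  PREDICT(C → ε) = { $ }
E has a single production, so nothing to check there.

Conflict found: Predict set conflict for L: { 'c' }
The grammar is NOT LL(1).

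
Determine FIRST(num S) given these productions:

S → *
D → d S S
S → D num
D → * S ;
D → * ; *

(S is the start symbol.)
To compute FIRST(num S), process the symbols left to right:
Symbol num is a terminal. Add 'num' and stop.
FIRST(num S) = { 'num' }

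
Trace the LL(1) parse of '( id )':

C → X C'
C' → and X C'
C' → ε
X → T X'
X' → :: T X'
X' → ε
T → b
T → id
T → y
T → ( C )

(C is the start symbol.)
Stack is shown with the top on the left.

Stack               Input     Action
------------------------------------
C $                 ( id ) $  output C → X C'
X C' $              ( id ) $  output X → T X'
T X' C' $           ( id ) $  output T → ( C )
( C ) X' C' $       ( id ) $  match '('
C ) X' C' $         id ) $    output C → X C'
X C' ) X' C' $      id ) $    output X → T X'
T X' C' ) X' C' $   id ) $    output T → id
id X' C' ) X' C' $  id ) $    match 'id'
X' C' ) X' C' $     ) $       output X' → ε
C' ) X' C' $        ) $       output C' → ε
) X' C' $           ) $       match ')'
X' C' $             $         output X' → ε
C' $                $         output C' → ε
$                   $         accept

The string is accepted.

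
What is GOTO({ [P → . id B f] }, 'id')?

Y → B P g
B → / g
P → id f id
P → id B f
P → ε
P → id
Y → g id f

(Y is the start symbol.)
{ [B → . / g], [P → id . B f] }

GOTO(I, 'id') = CLOSURE({ [A → αX.β] : [A → α.Xβ] ∈ I, X = 'id' })

Items with dot before 'id', with the dot advanced:
  [P → . id B f] → [P → id . B f]
Closure of the advanced items:
  [P → id . B f] has the dot before B: add [B → . / g]

GOTO = { [B → . / g], [P → id . B f] }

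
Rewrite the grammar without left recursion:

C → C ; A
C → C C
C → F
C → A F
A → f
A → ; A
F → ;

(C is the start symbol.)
C → F C'
C → A F C'
C' → ; A C'
C' → C C'
C' → ε
A → f
A → ; A
F → ;

C is directly left-recursive. The standard transformation for
  A → A α₁ | ... | A α_m | β₁ | ... | β_n
is
  A  → β₁ A' | ... | β_n A'
  A' → α₁ A' | ... | α_m A' | ε

C → F becomes C → F C'
C → A F becomes C → A F C'
C → C ; A becomes C' → ; A C'
C → C C becomes C' → C C'
Add C' → ε

Productions for other non-terminals are unchanged:
  A → f
  A → ; A
  F → ;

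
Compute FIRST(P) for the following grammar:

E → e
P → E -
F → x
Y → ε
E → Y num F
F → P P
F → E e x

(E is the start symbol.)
{ 'e', 'num' }

To compute FIRST(P), examine every production with P on the left-hand side, reading each right-hand side left to right until a non-nullable symbol is reached.

FIRST sets of the other non-terminals involved (by the same procedure, iterated to a fixed point):
  FIRST(E) = { 'e', 'num' }

From P → E -:
  - E is a non-terminal: add FIRST(E) \ {ε} = { 'e', 'num' }
    E is not nullable, so stop

Collecting: FIRST(P) = { 'e', 'num' }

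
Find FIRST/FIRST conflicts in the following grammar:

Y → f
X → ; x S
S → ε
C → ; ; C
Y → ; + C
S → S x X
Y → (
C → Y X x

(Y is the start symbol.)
Yes. C → ';' ';' C / C → Y X x on { ';' }

A FIRST/FIRST conflict occurs when two productions N → α and N → β for the same non-terminal have FIRST(α) ∩ FIRST(β) ≠ ∅ (with ε ∈ FIRST of a nullable right-hand side, so two nullable alternatives also conflict).

FIRST sets of the non-terminals at (or reachable through a nullable prefix from) the front of some alternative:
  FIRST(S) = { 'x', ε }
  FIRST(Y) = { '(', ';', 'f' }

Productions for Y:
  Y → f: FIRST = { 'f' }
  Y → ; + C: FIRST = { ';' }
  Y → (: FIRST = { '(' }
Productions for S:
  S → ε: FIRST = { ε }
  S → S x X: FIRST = { 'x' }
Productions for C:
  C → ; ; C: FIRST = { ';' }
  C → Y X x: FIRST = { '(', ';', 'f' }
X has only one production, so no FIRST/FIRST conflict is possible there.

Conflict for C: C → ; ; C and C → Y X x
  Overlap: { ';' }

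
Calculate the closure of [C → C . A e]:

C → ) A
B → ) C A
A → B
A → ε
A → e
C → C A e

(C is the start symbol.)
{ [A → . B], [A → . e], [A → .], [B → . ) C A], [C → C . A e] }

Start with: [C → C . A e]
  [C → C . A e] has the dot before A: add [A → . B], [A → .], [A → . e]
  [A → . B] has the dot before B: add [B → . ) C A]
No further items can be added.

CLOSURE = { [A → . B], [A → . e], [A → .], [B → . ) C A], [C → C . A e] }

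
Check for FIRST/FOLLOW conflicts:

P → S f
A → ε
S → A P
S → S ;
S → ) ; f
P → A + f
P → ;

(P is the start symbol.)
A FIRST/FOLLOW conflict occurs when a non-terminal N has a nullable alternative N → β (β ⇒* ε) and another alternative N → α with FIRST(α) ∩ FOLLOW(N) ≠ ∅: on such a lookahead the parser cannot decide between expanding α and letting N vanish via β.

Nullable non-terminals: A.
A has a nullable alternative but only one production, so nothing to check.

P, S have no nullable alternative, so no FIRST/FOLLOW check is needed there.

No FIRST/FOLLOW conflicts found.

Answer: No FIRST/FOLLOW conflicts.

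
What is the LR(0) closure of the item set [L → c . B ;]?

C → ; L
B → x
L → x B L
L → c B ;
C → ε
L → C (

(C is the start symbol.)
{ [B → . x], [L → c . B ;] }

Start with: [L → c . B ;]
  [L → c . B ;] has the dot before B: add [B → . x]
No further items can be added.

CLOSURE = { [B → . x], [L → c . B ;] }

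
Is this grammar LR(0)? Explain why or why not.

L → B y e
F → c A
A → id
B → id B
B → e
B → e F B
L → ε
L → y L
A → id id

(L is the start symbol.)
No. Shift-reduce conflict between [L → .] and [B → . e]

A grammar is LR(0) if no state in the canonical LR(0) collection has:
  - both a shift item (dot before a terminal) and a complete item (shift-reduce conflict), or
  - two or more complete items (reduce-reduce conflict; the accept item [L' → L .] counts as a complete item here).

Augment with L' → L and build the canonical LR(0) collection (I0 = CLOSURE({[L' → . L]}), then GOTO on every symbol after a dot until no new states appear). It has 16 states:
  I0: { [B → . e F B], [B → . e], [B → . id B], [L → . B y e], [L → . y L], [L → .], [L' → . L] }  — shift, reduce
  I1: { [L → B . y e] }  — shift
  I2: { [L' → L .] }  — accept
  I3: { [B → e . F B], [B → e .], [F → . c A] }  — shift, reduce
  I4: { [B → . e F B], [B → . e], [B → . id B], [B → id . B] }  — shift
  I5: { [B → . e F B], [B → . e], [B → . id B], [L → . B y e], [L → . y L], [L → .], [L → y . L] }  — shift, reduce
  I6: { [L → y L .] }  — reduce
  I7: { [B → id B .] }  — reduce
  I8: { [B → . e F B], [B → . e], [B → . id B], [B → e F . B] }  — shift
  I9: { [A → . id id], [A → . id], [F → c . A] }  — shift
  I10: { [F → c A .] }  — reduce
  I11: { [A → id . id], [A → id .] }  — shift, reduce
  I12: { [A → id id .] }  — reduce
  I13: { [B → e F B .] }  — reduce
  I14: { [L → B y . e] }  — shift
  I15: { [L → B y e .] }  — reduce

Conflict in state I0:
  Shift-reduce conflict between [L → .] and [B → . e]
So the grammar is NOT LR(0).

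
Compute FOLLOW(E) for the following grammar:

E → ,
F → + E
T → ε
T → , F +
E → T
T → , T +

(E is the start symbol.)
E is the start symbol, so $ ∈ FOLLOW(E).
In F → + E: E is at the end, add FOLLOW(F)

The FOLLOW sets referred to above (computed the same way, to a fixed point):
  FOLLOW(F) = { '+' }

Taking the union: FOLLOW(E) = { $, '+' }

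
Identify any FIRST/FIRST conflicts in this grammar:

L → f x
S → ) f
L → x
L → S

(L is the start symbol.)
FIRST sets of the non-terminals at (or reachable through a nullable prefix from) the front of some alternative:
  FIRST(S) = { ')' }

Productions for L:
  L → f x: FIRST = { 'f' }
  L → x: FIRST = { 'x' }
  L → S: FIRST = { ')' }
S has only one production, so no FIRST/FIRST conflict is possible there.

All alternatives of each non-terminal have pairwise disjoint FIRST sets.

Answer: No FIRST/FIRST conflicts.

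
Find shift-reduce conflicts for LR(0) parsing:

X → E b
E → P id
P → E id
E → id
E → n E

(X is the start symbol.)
Augment with X' → X and build the canonical LR(0) collection (I0 = CLOSURE({[X' → . X]}), then GOTO on every symbol after a dot until no new states appear). It has 10 states:
  I0: { [E → . P id], [E → . id], [E → . n E], [P → . E id], [X → . E b], [X' → . X] }  — shift
  I1: { [P → E . id], [X → E . b] }  — shift
  I2: { [E → P . id] }  — shift
  I3: { [X' → X .] }  — accept
  I4: { [E → id .] }  — reduce
  I5: { [E → . P id], [E → . id], [E → . n E], [E → n . E], [P → . E id] }  — shift
  I6: { [E → n E .], [P → E . id] }  — shift, reduce
  I7: { [P → E id .] }  — reduce
  I8: { [E → P id .] }  — reduce
  I9: { [X → E b .] }  — reduce

I6 contains reduce item [E → n E .] and shift item [P → E . id] — shift-reduce conflict.

Answer: Yes — I6: [E → n E .] vs [P → E . id]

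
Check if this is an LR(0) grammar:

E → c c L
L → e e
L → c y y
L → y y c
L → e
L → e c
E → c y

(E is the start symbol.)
No. Shift-reduce conflict between [L → e .] and [L → e . c]

Augment with E' → E and build the canonical LR(0) collection (I0 = CLOSURE({[E' → . E]}), then GOTO on every symbol after a dot until no new states appear). It has 15 states:
  I0: { [E → . c c L], [E → . c y], [E' → . E] }  — shift
  I1: { [E' → E .] }  — accept
  I2: { [E → c . c L], [E → c . y] }  — shift
  I3: { [E → c c . L], [L → . c y y], [L → . e c], [L → . e e], [L → . e], [L → . y y c] }  — shift
  I4: { [E → c y .] }  — reduce
  I5: { [E → c c L .] }  — reduce
  I6: { [L → c . y y] }  — shift
  I7: { [L → e . c], [L → e . e], [L → e .] }  — shift, reduce
  I8: { [L → y . y c] }  — shift
  I9: { [L → y y . c] }  — shift
  I10: { [L → y y c .] }  — reduce
  I11: { [L → e c .] }  — reduce
  I12: { [L → e e .] }  — reduce
  I13: { [L → c y . y] }  — shift
  I14: { [L → c y y .] }  — reduce

Conflict in state I7:
  Shift-reduce conflict between [L → e .] and [L → e . c]
So the grammar is NOT LR(0).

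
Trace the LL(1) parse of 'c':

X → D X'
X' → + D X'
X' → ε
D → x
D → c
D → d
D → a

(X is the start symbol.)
LL(1) parsing maintains a stack (initially the start symbol over $) and the input. At each step: if the stack top is a terminal, match it against the current input token; if it is a non-terminal N, replace it with the RHS of M[N, lookahead] (the unique production whose predict set contains the lookahead).

Stack is shown with the top on the left.

Stack   Input  Action
---------------------
X $     c $    output X → D X'
D X' $  c $    output D → c
c X' $  c $    match 'c'
X' $    $      output X' → ε
$       $      accept

The string is accepted.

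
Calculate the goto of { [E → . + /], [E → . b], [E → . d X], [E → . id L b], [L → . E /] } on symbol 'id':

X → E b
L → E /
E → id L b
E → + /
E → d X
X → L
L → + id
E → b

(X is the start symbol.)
GOTO(I, 'id') = CLOSURE({ [A → αX.β] : [A → α.Xβ] ∈ I, X = 'id' })

Items with dot before 'id', with the dot advanced:
  [E → . id L b] → [E → id . L b]
Closure of the advanced items:
  [E → id . L b] has the dot before L: add [L → . E /], [L → . + id]
  [L → . E /] has the dot before E: add [E → . id L b], [E → . + /], [E → . d X], [E → . b]

GOTO = { [E → . + /], [E → . b], [E → . d X], [E → . id L b], [E → id . L b], [L → . + id], [L → . E /] }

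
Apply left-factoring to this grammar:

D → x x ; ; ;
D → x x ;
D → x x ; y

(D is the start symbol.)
Left-factoring transforms A → αβ₁ | αβ₂ into A → αA' and A' → β₁ | β₂
(α is the longest common prefix among the alternatives). Repeat until
no nonterminal has two alternatives with a common prefix.

Round 1: D has alternatives sharing prefix 'x x ;'. Introduce D': D → x x ; D'
  Add: D' → ; ;
  Add: D' → ε
  Add: D' → y

No remaining common prefixes — done.

Resulting grammar:
D → x x ; D'
D' → ; ;
D' → ε
D' → y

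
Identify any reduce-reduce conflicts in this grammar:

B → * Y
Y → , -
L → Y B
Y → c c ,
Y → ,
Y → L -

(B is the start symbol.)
Augment with B' → B and build the canonical LR(0) collection (I0 = CLOSURE({[B' → . B]}), then GOTO on every symbol after a dot until no new states appear). It has 12 states:
  I0: { [B → . * Y], [B' → . B] }  — shift
  I1: { [B → * . Y], [L → . Y B], [Y → . , -], [Y → . ,], [Y → . L -], [Y → . c c ,] }  — shift
  I2: { [B' → B .] }  — accept
  I3: { [Y → , . -], [Y → , .] }  — shift, reduce
  I4: { [Y → L . -] }  — shift
  I5: { [B → * Y .], [B → . * Y], [L → Y . B] }  — shift, reduce
  I6: { [Y → c . c ,] }  — shift
  I7: { [Y → c c . ,] }  — shift
  I8: { [Y → c c , .] }  — reduce
  I9: { [L → Y B .] }  — reduce
  I10: { [Y → L - .] }  — reduce
  I11: { [Y → , - .] }  — reduce

No state contains more than one complete item.

Answer: No reduce-reduce conflicts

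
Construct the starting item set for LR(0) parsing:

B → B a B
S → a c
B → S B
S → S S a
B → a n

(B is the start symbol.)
{ [B → . B a B], [B → . S B], [B → . a n], [B' → . B], [S → . S S a], [S → . a c] }

First, augment the grammar with B' → B
I₀ = CLOSURE({ [B' → . B] }):
  [B' → . B] has the dot before B: add [B → . B a B], [B → . S B], [B → . a n]
  [B → . S B] has the dot before S: add [S → . a c], [S → . S S a]
No further items can be added.

I₀ = { [B → . B a B], [B → . S B], [B → . a n], [B' → . B], [S → . S S a], [S → . a c] }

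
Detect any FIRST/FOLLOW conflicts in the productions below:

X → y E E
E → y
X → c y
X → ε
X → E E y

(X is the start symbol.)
No FIRST/FOLLOW conflicts.

A FIRST/FOLLOW conflict occurs when a non-terminal N has a nullable alternative N → β (β ⇒* ε) and another alternative N → α with FIRST(α) ∩ FOLLOW(N) ≠ ∅: on such a lookahead the parser cannot decide between expanding α and letting N vanish via β.

Nullable non-terminals: X.
FIRST sets used below: FIRST(E) = { 'y' }

X: nullable alternative(s) X → ε; FOLLOW(X) = { $ }
  X → y E E: FIRST \ {ε} = { 'y' } — disjoint from FOLLOW(X)
  X → c y: FIRST \ {ε} = { 'c' } — disjoint from FOLLOW(X)
  X → ε: FIRST \ {ε} = { } — this is the only nullable alternative, skip
  X → E E y: FIRST \ {ε} = { 'y' } — disjoint from FOLLOW(X)

E has no nullable alternative, so no FIRST/FOLLOW check is needed there.

No FIRST/FOLLOW conflicts found.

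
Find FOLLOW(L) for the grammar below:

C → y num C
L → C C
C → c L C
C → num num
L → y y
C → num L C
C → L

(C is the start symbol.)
In C → c L C: L is followed by C, add FIRST(C) \ {ε} = { 'c', 'num', 'y' }
In C → num L C: L is followed by C, add FIRST(C) \ {ε} = { 'c', 'num', 'y' }
In C → L: L is at the end, add FOLLOW(C)

The FOLLOW sets referred to above (computed the same way, to a fixed point):
  FOLLOW(C) = { $, 'c', 'num', 'y' }

Taking the union: FOLLOW(L) = { $, 'c', 'num', 'y' }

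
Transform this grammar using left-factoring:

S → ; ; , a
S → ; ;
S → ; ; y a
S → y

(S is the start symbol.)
Left-factoring transforms A → αβ₁ | αβ₂ into A → αA' and A' → β₁ | β₂
(α is the longest common prefix among the alternatives). Repeat until
no nonterminal has two alternatives with a common prefix.

Round 1: S has alternatives sharing prefix '; ;'. Introduce S': S → ; ; S'
  Add: S' → , a
  Add: S' → ε
  Add: S' → y a

No remaining common prefixes — done.

Resulting grammar:
S → ; ; S'
S' → , a
S' → ε
S' → y a
S → y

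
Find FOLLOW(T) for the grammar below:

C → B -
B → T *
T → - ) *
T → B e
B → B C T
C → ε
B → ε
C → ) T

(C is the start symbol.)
{ $, ')', '*', '-', 'e' }

To compute FOLLOW(T), find every occurrence of T on a right-hand side N → α T β: add FIRST(β) \ {ε}, and if β is empty or nullable also add FOLLOW(N). Iterate to a fixed point.

In B → T *: T is followed by '*', add FIRST('*') \ {ε} = { '*' }
In B → B C T: T is at the end, add FOLLOW(B)
In C → ) T: T is at the end, add FOLLOW(C)

The FOLLOW sets referred to above (computed the same way, to a fixed point):
  FOLLOW(B) = { ')', '-', 'e' }
  FOLLOW(C) = { $, ')', '-', 'e' }

Taking the union: FOLLOW(T) = { $, ')', '*', '-', 'e' }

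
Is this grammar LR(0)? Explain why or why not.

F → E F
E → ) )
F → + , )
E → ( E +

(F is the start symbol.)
Yes, the grammar is LR(0)

A grammar is LR(0) if no state in the canonical LR(0) collection has:
  - both a shift item (dot before a terminal) and a complete item (shift-reduce conflict), or
  - two or more complete items (reduce-reduce conflict; the accept item [F' → F .] counts as a complete item here).

Augment with F' → F and build the canonical LR(0) collection (I0 = CLOSURE({[F' → . F]}), then GOTO on every symbol after a dot until no new states appear). It has 12 states:
  I0: { [E → . ( E +], [E → . ) )], [F → . + , )], [F → . E F], [F' → . F] }  — shift
  I1: { [E → ( . E +], [E → . ( E +], [E → . ) )] }  — shift
  I2: { [E → ) . )] }  — shift
  I3: { [F → + . , )] }  — shift
  I4: { [E → . ( E +], [E → . ) )], [F → . + , )], [F → . E F], [F → E . F] }  — shift
  I5: { [F' → F .] }  — accept
  I6: { [F → E F .] }  — reduce
  I7: { [F → + , . )] }  — shift
  I8: { [F → + , ) .] }  — reduce
  I9: { [E → ) ) .] }  — reduce
  I10: { [E → ( E . +] }  — shift
  I11: { [E → ( E + .] }  — reduce

Every state is either a pure shift/goto state or contains exactly one complete item and nothing to shift — no conflicts. The grammar is LR(0).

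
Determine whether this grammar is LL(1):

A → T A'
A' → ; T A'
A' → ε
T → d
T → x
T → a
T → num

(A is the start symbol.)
Relevant sets:
  FOLLOW(A') = { $ }

For A':
  PREDICT(A' → ';' T A') = { ';' }
  PREDICT(A' → ε) = { $ }
For T:
  PREDICT(T → d) = { 'd' }
  PREDICT(T → x) = { 'x' }
  PREDICT(T → a) = { 'a' }
  PREDICT(T → num) = { 'num' }
A has a single production, so nothing to check there.

All predict sets are disjoint. The grammar IS LL(1).

Answer: Yes, the grammar is LL(1).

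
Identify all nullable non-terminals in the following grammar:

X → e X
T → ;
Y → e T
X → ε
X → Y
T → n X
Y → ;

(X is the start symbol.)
ε-productions: X → ε
So X is immediately nullable.
No further non-terminal can be added: every production for the remaining non-terminals contains a terminal or a non-nullable non-terminal.
Nullable = { 'X' }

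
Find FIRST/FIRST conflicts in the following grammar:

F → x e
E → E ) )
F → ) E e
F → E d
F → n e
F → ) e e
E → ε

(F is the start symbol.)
FIRST sets of the non-terminals at (or reachable through a nullable prefix from) the front of some alternative:
  FIRST(E) = { ')', ε }

Productions for F:
  F → x e: FIRST = { 'x' }
  F → ) E e: FIRST = { ')' }
  F → E d: FIRST = { ')', 'd' }
  F → n e: FIRST = { 'n' }
  F → ) e e: FIRST = { ')' }
Productions for E:
  E → E ) ): FIRST = { ')' }
  E → ε: FIRST = { ε }

Conflict for F: F → ) E e and F → E d
  Overlap: { ')' }
Conflict for F: F → ) E e and F → ) e e
  Overlap: { ')' }
Conflict for F: F → E d and F → ) e e
  Overlap: { ')' }

Answer: Yes. F → ')' E e / F → E d on { ')' }; F → ')' E e / F → ')' e e on { ')' }; F → E d / F → ')' e e on { ')' }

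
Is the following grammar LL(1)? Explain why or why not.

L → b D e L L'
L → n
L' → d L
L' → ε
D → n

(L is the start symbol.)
A grammar is LL(1) if for each non-terminal N with multiple productions, the predict sets of those productions are pairwise disjoint, where PREDICT(N → α) = (FIRST(α) \ {ε}) ∪ (FOLLOW(N) if α ⇒* ε).

Relevant sets:
  FOLLOW(L') = { $, 'd' }

For L:
  PREDICT(L → b D e L L') = { 'b' }
  PREDICT(L → n) = { 'n' }
For L':
  PREDICT(L' → d L) = { 'd' }
  PREDICT(L' → ε) = { $, 'd' }
D has a single production, so nothing to check there.

Conflict found: Predict set conflict for L': { 'd' }
The grammar is NOT LL(1).

Answer: No. Predict set conflict for L': { 'd' }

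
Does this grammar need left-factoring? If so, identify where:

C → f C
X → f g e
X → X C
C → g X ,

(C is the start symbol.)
No, left-factoring is not needed

Left-factoring is needed when two productions for the same non-terminal
share a common prefix on the right-hand side.

Productions for C:
  C → f C
  C → g X ,
Productions for X:
  X → f g e
  X → X C

No common prefixes found.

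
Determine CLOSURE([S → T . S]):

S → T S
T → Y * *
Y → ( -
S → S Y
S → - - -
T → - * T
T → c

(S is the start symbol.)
{ [S → . - - -], [S → . S Y], [S → . T S], [S → T . S], [T → . - * T], [T → . Y * *], [T → . c], [Y → . ( -] }

To compute CLOSURE, for each item [A → α.Bβ] where B is a non-terminal, add [B → .γ] for all productions B → γ; repeat for the newly added items until nothing changes.

Start with: [S → T . S]
  [S → T . S] has the dot before S: add [S → . T S], [S → . S Y], [S → . - - -]
  [S → . T S] has the dot before T: add [T → . Y * *], [T → . - * T], [T → . c]
  [T → . Y * *] has the dot before Y: add [Y → . ( -]
No further items can be added.

CLOSURE = { [S → . - - -], [S → . S Y], [S → . T S], [S → T . S], [T → . - * T], [T → . Y * *], [T → . c], [Y → . ( -] }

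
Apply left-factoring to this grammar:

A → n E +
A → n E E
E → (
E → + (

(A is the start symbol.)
Left-factoring transforms A → αβ₁ | αβ₂ into A → αA' and A' → β₁ | β₂
(α is the longest common prefix among the alternatives). Repeat until
no nonterminal has two alternatives with a common prefix.

Round 1: A has alternatives sharing prefix 'n E'. Introduce A': A → n E A'
  Add: A' → +
  Add: A' → E

No remaining common prefixes — done.

Resulting grammar:
A → n E A'
A' → +
A' → E
E → (
E → + (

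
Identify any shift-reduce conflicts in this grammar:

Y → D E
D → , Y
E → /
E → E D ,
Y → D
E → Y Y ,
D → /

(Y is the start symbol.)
Augment with Y' → Y and build the canonical LR(0) collection (I0 = CLOSURE({[Y' → . Y]}), then GOTO on every symbol after a dot until no new states appear). It has 13 states:
  I0: { [D → . , Y], [D → . /], [Y → . D E], [Y → . D], [Y' → . Y] }  — shift
  I1: { [D → , . Y], [D → . , Y], [D → . /], [Y → . D E], [Y → . D] }  — shift
  I2: { [D → / .] }  — reduce
  I3: { [D → . , Y], [D → . /], [E → . /], [E → . E D ,], [E → . Y Y ,], [Y → . D E], [Y → . D], [Y → D . E], [Y → D .] }  — shift, reduce
  I4: { [Y' → Y .] }  — accept
  I5: { [D → / .], [E → / .] }  — 2 reduces
  I6: { [D → . , Y], [D → . /], [E → E . D ,], [Y → D E .] }  — shift, reduce
  I7: { [D → . , Y], [D → . /], [E → Y . Y ,], [Y → . D E], [Y → . D] }  — shift
  I8: { [E → Y Y . ,] }  — shift
  I9: { [E → Y Y , .] }  — reduce
  I10: { [E → E D . ,] }  — shift
  I11: { [E → E D , .] }  — reduce
  I12: { [D → , Y .] }  — reduce

I3 contains reduce item [Y → D .] and shift items [D → . , Y], [D → . /], [E → . /] — shift-reduce conflict.
I6 contains reduce item [Y → D E .] and shift items [D → . , Y], [D → . /] — shift-reduce conflict.

Answer: Yes — I3: [Y → D .] vs [D → . , Y]; I6: [Y → D E .] vs [D → . , Y]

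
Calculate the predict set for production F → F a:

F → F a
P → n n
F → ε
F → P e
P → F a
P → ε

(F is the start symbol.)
{ 'a', 'e', 'n' }

PREDICT(F → F a) = (FIRST(RHS) \ {ε}) ∪ (FOLLOW(F) if ε ∈ FIRST(RHS), i.e. RHS ⇒* ε)
FIRST(F) = { 'a', 'e', 'n', ε }
FIRST(F a) = { 'a', 'e', 'n' }
ε ∉ FIRST(F a), so FOLLOW(F) is not added.
PREDICT(F → F a) = { 'a', 'e', 'n' }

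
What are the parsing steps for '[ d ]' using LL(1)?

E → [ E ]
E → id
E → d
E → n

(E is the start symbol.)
LL(1) parsing maintains a stack (initially the start symbol over $) and the input. At each step: if the stack top is a terminal, match it against the current input token; if it is a non-terminal N, replace it with the RHS of M[N, lookahead] (the unique production whose predict set contains the lookahead).

Stack is shown with the top on the left.

Stack    Input    Action
------------------------
E $      [ d ] $  output E → [ E ]
[ E ] $  [ d ] $  match '['
E ] $    d ] $    output E → d
d ] $    d ] $    match 'd'
] $      ] $      match ']'
$        $        accept

The string is accepted.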